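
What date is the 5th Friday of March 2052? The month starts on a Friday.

29 March 2052

March 2052 begins on a Friday, so the first Friday is March 1.
The 5th Friday is 4 weeks later: 1 + 28 = 29.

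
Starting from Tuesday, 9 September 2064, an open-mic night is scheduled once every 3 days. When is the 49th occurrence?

31 January 2065

The 49th occurrence is 48 intervals after the first: 48 × 3 = 144 days after 9 September 2064.
September has 30 days — 21 days to the end of September leaves 123.
October has 31 days (92 left).
November has 30 days (62 left).
December has 31 days (31 left).
31 days into January → 31 January 2065.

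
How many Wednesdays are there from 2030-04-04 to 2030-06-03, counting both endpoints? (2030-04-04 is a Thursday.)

2030-04-04 is a Thursday; the first Wednesday on or after it is 2030-04-10 (6 days later).
From 2030-04-10 to 2030-06-03: 20 + 31 + 3 = 54 days (rest of April, May, June).
54 ÷ 7 = 7 full weeks with remainder 5, so 7 more Wednesdays after the first → 8.

8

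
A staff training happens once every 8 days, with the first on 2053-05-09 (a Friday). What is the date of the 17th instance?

2053-09-14

The 17th occurrence is 16 intervals after the first: 16 × 8 = 128 days after 2053-05-09.
May has 31 days — 22 days to the end of May leaves 106.
June has 30 days (76 left).
July has 31 days (45 left).
August has 31 days (14 left).
14 days into September → 2053-09-14.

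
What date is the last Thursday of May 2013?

May 30, 2013

The first Thursday of May 2013 is May 2.
May 2013 has 31 days. Adding weeks: 2, 9, 16, 23, 30 — the last one ≤ 31 is the 30th.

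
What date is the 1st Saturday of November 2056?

The first Saturday of November 2056 is November 4.

2056-11-04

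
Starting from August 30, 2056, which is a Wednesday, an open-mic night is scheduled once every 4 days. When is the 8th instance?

September 27, 2056

The 8th occurrence is 7 intervals after the first: 7 × 4 = 28 days after August 30, 2056.
August has 31 days — 1 day to the end of August leaves 27.
27 days into September → September 27, 2056.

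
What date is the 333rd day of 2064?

January has 31 days (333 − 31 = 302 remain).
February has 29 days (302 − 29 = 273 remain).
March has 31 days (273 − 31 = 242 remain).
April has 30 days (242 − 30 = 212 remain).
May has 31 days (212 − 31 = 181 remain).
June has 30 days (181 − 30 = 151 remain).
July has 31 days (151 − 31 = 120 remain).
August has 31 days (120 − 31 = 89 remain).
September has 30 days (89 − 30 = 59 remain).
October has 31 days (59 − 31 = 28 remain).
28 into November → November 28.

28 November 2064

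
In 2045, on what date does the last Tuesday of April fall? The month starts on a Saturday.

April 2045 begins on a Saturday, so the first Tuesday is April 4 (3 days later).
April 2045 has 30 days. Adding weeks: 4, 11, 18, 25 — the last one ≤ 30 is the 25th.

25 April 2045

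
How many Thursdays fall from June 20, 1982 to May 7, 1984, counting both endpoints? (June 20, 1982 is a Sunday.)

98

June 20, 1982 is a Sunday; the first Thursday on or after it is June 24, 1982 (4 days later).
From June 24, 1982 to May 7, 1984: 190 + 365 + 128 = 683 days (rest of 1982, 1983, to May 7, 1984 in 1984).
683 ÷ 7 = 97 full weeks with remainder 4, so 97 more Thursdays after the first → 98.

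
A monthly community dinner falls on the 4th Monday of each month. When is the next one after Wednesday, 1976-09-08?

September 1976 starts on a Wednesday; its first Monday is the 6th, so the 4th Monday is the 27th — 1976-09-27.
1976-09-27 is after 1976-09-08, so that is the next one.

1976-09-27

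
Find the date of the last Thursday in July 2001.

26 July 2001

July 2001 begins on a Sunday, so the first Thursday is July 5 (4 days later).
July 2001 has 31 days. Adding weeks: 5, 12, 19, 26 — the last one ≤ 31 is the 26th.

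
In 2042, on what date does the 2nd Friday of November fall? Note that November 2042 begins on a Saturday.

14 November 2042

November 2042 begins on a Saturday, so the first Friday is November 7 (6 days later).
The 2nd Friday is 1 weeks later: 7 + 7 = 14.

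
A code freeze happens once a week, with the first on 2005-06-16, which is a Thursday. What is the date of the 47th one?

The 47th occurrence is 46 intervals after the first: 46 × 7 = 322 days after 2005-06-16.
June has 30 days — 14 days to the end of June leaves 308.
July has 31 days (277 left).
August has 31 days (246 left).
September has 30 days (216 left).
October has 31 days (185 left).
November has 30 days (155 left).
December has 31 days (124 left).
January has 31 days (93 left).
February has 28 days (65 left).
March has 31 days (34 left).
April has 30 days (4 left).
4 days into May → 2006-05-04.

2006-05-04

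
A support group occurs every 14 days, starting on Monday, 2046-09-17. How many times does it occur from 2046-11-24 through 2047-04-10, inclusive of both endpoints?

10

Occurrences land 14·i days after 2046-09-17 for i = 0, 1, 2, …
2046-11-24 is 68 days after the start; 68 ÷ 14 = 4 remainder 12; since the remainder is 12, round up to i = 5. First occurrence in the window: #6 on 2046-11-26 (5×14 = 70 days in).
2047-04-10 is 205 days after the start; 205 ÷ 14 = 14 remainder 9. Last occurrence in the window: #15 on 2047-04-01.
Occurrences #6 through #15: 10 in total.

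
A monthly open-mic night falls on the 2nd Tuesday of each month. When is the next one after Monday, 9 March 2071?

10 March 2071

March 2071 starts on a Sunday; its first Tuesday is the 3rd, so the 2nd Tuesday is the 10th — 10 March 2071.
10 March 2071 is after 9 March 2071, so that is the next one.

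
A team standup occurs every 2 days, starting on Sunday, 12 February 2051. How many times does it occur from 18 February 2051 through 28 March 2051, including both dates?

Occurrences land 2·i days after 12 February 2051 for i = 0, 1, 2, …
18 February 2051 is 6 days after the start; 6 ÷ 2 = 3 remainder 0. First occurrence in the window: #4 on 18 February 2051 (3×2 = 6 days in).
28 March 2051 is 44 days after the start; 44 ÷ 2 = 22 remainder 0. Last occurrence in the window: #23 on 28 March 2051.
Occurrences #4 through #23: 20 in total.

20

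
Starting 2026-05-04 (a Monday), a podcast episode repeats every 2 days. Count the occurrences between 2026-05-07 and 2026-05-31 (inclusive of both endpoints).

Occurrences land 2·i days after 2026-05-04 for i = 0, 1, 2, …
2026-05-07 is 3 days after the start; 3 ÷ 2 = 1 remainder 1; since the remainder is 1, round up to i = 2. First occurrence in the window: #3 on 2026-05-08 (2×2 = 4 days in).
2026-05-31 is 27 days after the start; 27 ÷ 2 = 13 remainder 1. Last occurrence in the window: #14 on 2026-05-30.
Occurrences #3 through #14: 12 in total.

12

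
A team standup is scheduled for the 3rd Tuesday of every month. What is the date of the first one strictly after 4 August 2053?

19 August 2053

August 2053 starts on a Friday; its first Tuesday is the 5th, so the 3rd Tuesday is the 19th — 19 August 2053.
19 August 2053 is after 4 August 2053, so that is the next one.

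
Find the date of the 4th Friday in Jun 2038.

Jun 2038 begins on a Tuesday, so the first Friday is Jun 4 (3 days later).
The 4th Friday is 3 weeks later: 4 + 21 = 25.

Jun 25, 2038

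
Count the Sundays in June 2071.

4

June 1, 2071 is a Monday; the first Sunday on or after it is June 7, 2071 (6 days later).
From June 7, 2071 to June 30, 2071 is 30 − 7 = 23 days.
23 ÷ 7 = 3 full weeks with remainder 2, so 3 more Sundays after the first → 4.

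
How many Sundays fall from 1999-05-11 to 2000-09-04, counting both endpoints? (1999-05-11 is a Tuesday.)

1999-05-11 is a Tuesday; the first Sunday on or after it is 1999-05-16 (5 days later).
From 1999-05-16 to 2000-09-04: 229 + 248 = 477 days (rest of 1999, to 2000-09-04 in 2000).
477 ÷ 7 = 68 full weeks with remainder 1, so 68 more Sundays after the first → 69.

69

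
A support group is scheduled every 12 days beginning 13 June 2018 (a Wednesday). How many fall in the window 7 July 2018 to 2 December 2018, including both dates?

13

Occurrences land 12·i days after 13 June 2018 for i = 0, 1, 2, …
7 July 2018 is 24 days after the start; 24 ÷ 12 = 2 remainder 0. First occurrence in the window: #3 on 7 July 2018 (2×12 = 24 days in).
2 December 2018 is 172 days after the start; 172 ÷ 12 = 14 remainder 4. Last occurrence in the window: #15 on 28 November 2018.
Occurrences #3 through #15: 13 in total.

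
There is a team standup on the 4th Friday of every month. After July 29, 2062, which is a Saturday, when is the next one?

July 2062 starts on a Saturday; its first Friday is the 7th, so the 4th Friday is the 28th — July 28, 2062.
That is not after July 29, 2062, so look at August 2062.
August 2062 starts on a Tuesday; its first Friday is the 4th, so the 4th Friday is the 25th — August 25, 2062.

August 25, 2062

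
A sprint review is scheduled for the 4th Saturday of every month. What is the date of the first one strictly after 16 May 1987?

23 May 1987

May 1987 starts on a Friday; its first Saturday is the 2nd, so the 4th Saturday is the 23rd — 23 May 1987.
23 May 1987 is after 16 May 1987, so that is the next one.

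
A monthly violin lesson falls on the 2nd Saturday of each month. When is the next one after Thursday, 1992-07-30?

July 1992 starts on a Wednesday; its first Saturday is the 4th, so the 2nd Saturday is the 11th — 1992-07-11.
That is not after 1992-07-30, so look at August 1992.
August 1992 starts on a Saturday; its first Saturday is the 1st, so the 2nd Saturday is the 8th — 1992-08-08.

1992-08-08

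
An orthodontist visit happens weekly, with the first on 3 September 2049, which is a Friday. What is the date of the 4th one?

24 September 2049

The 4th occurrence is 3 intervals after the first: 3 × 7 = 21 days after 3 September 2049.
21 days later is 24 September 2049.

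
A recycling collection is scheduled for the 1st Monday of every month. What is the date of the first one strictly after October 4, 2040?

October 2040 starts on a Monday, so its 1st Monday is October 1, 2040.
That is not after October 4, 2040, so look at November 2040.
November 2040 starts on a Thursday, so its 1st Monday is November 5, 2040 (4 days in).

November 5, 2040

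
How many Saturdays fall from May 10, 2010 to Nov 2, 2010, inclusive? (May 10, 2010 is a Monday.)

May 10, 2010 is a Monday; the first Saturday on or after it is May 15, 2010 (5 days later).
From May 15, 2010 to Nov 2, 2010: 16 + 30 + 31 + 31 + 30 + 31 + 2 = 171 days (rest of May, Jun, Jul, Aug, Sep, Oct, Nov).
171 ÷ 7 = 24 full weeks with remainder 3, so 24 more Saturdays after the first → 25.

25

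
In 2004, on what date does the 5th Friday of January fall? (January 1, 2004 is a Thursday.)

January 2004 begins on a Thursday, so the first Friday is January 2 (1 day later).
The 5th Friday is 4 weeks later: 2 + 28 = 30.

January 30, 2004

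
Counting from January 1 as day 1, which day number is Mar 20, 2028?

80

Days in months before Mar: 31 + 29 = 60.
Plus 20 days into Mar → day 80.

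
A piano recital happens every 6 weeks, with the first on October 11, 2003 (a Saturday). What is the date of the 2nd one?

November 22, 2003

The 2nd occurrence is 1 interval after the first: 1 × 42 = 42 days after October 11, 2003.
October has 31 days — 20 days to the end of October leaves 22.
22 days into November → November 22, 2003.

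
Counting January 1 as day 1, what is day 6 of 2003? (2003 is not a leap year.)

6 into January → January 6.

January 6, 2003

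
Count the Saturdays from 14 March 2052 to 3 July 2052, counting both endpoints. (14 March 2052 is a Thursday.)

16

14 March 2052 is a Thursday; the first Saturday on or after it is 16 March 2052 (2 days later).
From 16 March 2052 to 3 July 2052: 15 + 30 + 31 + 30 + 3 = 109 days (rest of March, April, May, June, July).
109 ÷ 7 = 15 full weeks with remainder 4, so 15 more Saturdays after the first → 16.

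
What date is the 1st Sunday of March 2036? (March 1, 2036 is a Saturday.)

2036-03-02

March 2036 begins on a Saturday, so the first Sunday is March 2 (1 day later).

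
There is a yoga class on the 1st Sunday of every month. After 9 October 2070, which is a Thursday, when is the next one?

October 2070 starts on a Wednesday, so its 1st Sunday is 5 October 2070 (4 days in).
That is not after 9 October 2070, so look at November 2070.
November 2070 starts on a Saturday, so its 1st Sunday is 2 November 2070 (1 day in).

2 November 2070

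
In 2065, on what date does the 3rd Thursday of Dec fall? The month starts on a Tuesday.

Dec 17, 2065

Dec 2065 begins on a Tuesday, so the first Thursday is Dec 3 (2 days later).
The 3rd Thursday is 2 weeks later: 3 + 14 = 17.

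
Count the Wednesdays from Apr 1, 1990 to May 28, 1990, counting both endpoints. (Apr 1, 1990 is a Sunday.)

Apr 1, 1990 is a Sunday; the first Wednesday on or after it is Apr 4, 1990 (3 days later).
From Apr 4, 1990 to May 28, 1990: 26 + 28 = 54 days (rest of Apr, May).
54 ÷ 7 = 7 full weeks with remainder 5, so 7 more Wednesdays after the first → 8.

8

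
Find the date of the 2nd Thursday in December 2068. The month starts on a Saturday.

December 2068 begins on a Saturday, so the first Thursday is December 6 (5 days later).
The 2nd Thursday is 1 weeks later: 6 + 7 = 13.

December 13, 2068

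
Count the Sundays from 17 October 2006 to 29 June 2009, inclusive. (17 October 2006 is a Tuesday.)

141

17 October 2006 is a Tuesday; the first Sunday on or after it is 22 October 2006 (5 days later).
From 22 October 2006 to 29 June 2009: 70 + 365 + 366 + 180 = 981 days (rest of 2006, 2007, 2008, to 29 June 2009 in 2009).
981 ÷ 7 = 140 full weeks with remainder 1, so 140 more Sundays after the first → 141.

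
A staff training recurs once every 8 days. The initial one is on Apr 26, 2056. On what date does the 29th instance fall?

The 29th occurrence is 28 intervals after the first: 28 × 8 = 224 days after Apr 26, 2056.
Apr has 30 days — 4 days to the end of Apr leaves 220.
May has 31 days (189 left).
Jun has 30 days (159 left).
Jul has 31 days (128 left).
Aug has 31 days (97 left).
Sep has 30 days (67 left).
Oct has 31 days (36 left).
Nov has 30 days (6 left).
6 days into Dec → Dec 6, 2056.

Dec 6, 2056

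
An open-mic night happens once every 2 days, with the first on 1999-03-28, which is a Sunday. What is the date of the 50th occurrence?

The 50th occurrence is 49 intervals after the first: 49 × 2 = 98 days after 1999-03-28.
March has 31 days — 3 days to the end of March leaves 95.
April has 30 days (65 left).
May has 31 days (34 left).
June has 30 days (4 left).
4 days into July → 1999-07-04.

1999-07-04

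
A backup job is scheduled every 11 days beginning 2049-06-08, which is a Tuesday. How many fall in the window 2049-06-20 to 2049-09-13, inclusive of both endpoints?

Occurrences land 11·i days after 2049-06-08 for i = 0, 1, 2, …
2049-06-20 is 12 days after the start; 12 ÷ 11 = 1 remainder 1; since the remainder is 1, round up to i = 2. First occurrence in the window: #3 on 2049-06-30 (2×11 = 22 days in).
2049-09-13 is 97 days after the start; 97 ÷ 11 = 8 remainder 9. Last occurrence in the window: #9 on 2049-09-04.
Occurrences #3 through #9: 7 in total.

7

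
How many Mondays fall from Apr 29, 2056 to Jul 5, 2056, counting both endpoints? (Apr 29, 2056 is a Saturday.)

10

Apr 29, 2056 is a Saturday; the first Monday on or after it is May 1, 2056 (2 days later).
From May 1, 2056 to Jul 5, 2056: 30 + 30 + 5 = 65 days (rest of May, Jun, Jul).
65 ÷ 7 = 9 full weeks with remainder 2, so 9 more Mondays after the first → 10.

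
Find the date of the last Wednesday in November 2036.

2036-11-26

The first Wednesday of November 2036 is November 5.
November 2036 has 30 days. Adding weeks: 5, 12, 19, 26 — the last one ≤ 30 is the 26th.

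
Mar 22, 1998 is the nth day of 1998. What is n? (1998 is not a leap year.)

Days in months before Mar: 31 + 28 = 59.
Plus 22 days into Mar → day 81.

81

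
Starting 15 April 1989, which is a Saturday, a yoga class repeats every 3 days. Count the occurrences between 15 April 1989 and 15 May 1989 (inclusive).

Occurrences land 3·i days after 15 April 1989 for i = 0, 1, 2, …
The window opens on the start date, so the first occurrence inside is #1 on 15 April 1989.
15 May 1989 is 30 days after the start; 30 ÷ 3 = 10 remainder 0. Last occurrence in the window: #11 on 15 May 1989.
Occurrences #1 through #11: 11 in total.

11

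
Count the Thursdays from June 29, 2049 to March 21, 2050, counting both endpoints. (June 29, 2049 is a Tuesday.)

June 29, 2049 is a Tuesday; the first Thursday on or after it is July 1, 2049 (2 days later).
From July 1, 2049 to March 21, 2050: 30 + 31 + 30 + 31 + 30 + 31 + 31 + 28 + 21 = 263 days (rest of July, August, September, October, November, December, January, February, March).
263 ÷ 7 = 37 full weeks with remainder 4, so 37 more Thursdays after the first → 38.

38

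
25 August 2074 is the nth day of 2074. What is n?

Days in months before August: 31 + 28 + 31 + 30 + 31 + 30 + 31 = 212.
Plus 25 days into August → day 237.

237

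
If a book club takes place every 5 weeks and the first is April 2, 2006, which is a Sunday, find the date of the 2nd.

The 2nd occurrence is 1 interval after the first: 1 × 35 = 35 days after April 2, 2006.
April has 30 days — 28 days to the end of April leaves 7.
7 days into May → May 7, 2006.

May 7, 2006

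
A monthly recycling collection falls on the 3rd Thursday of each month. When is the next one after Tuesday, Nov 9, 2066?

Nov 18, 2066

Nov 2066 starts on a Monday; its first Thursday is the 4th, so the 3rd Thursday is the 18th — Nov 18, 2066.
Nov 18, 2066 is after Nov 9, 2066, so that is the next one.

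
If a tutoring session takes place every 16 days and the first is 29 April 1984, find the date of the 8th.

The 8th occurrence is 7 intervals after the first: 7 × 16 = 112 days after 29 April 1984.
April has 30 days — 1 day to the end of April leaves 111.
May has 31 days (80 left).
June has 30 days (50 left).
July has 31 days (19 left).
19 days into August → 19 August 1984.

19 August 1984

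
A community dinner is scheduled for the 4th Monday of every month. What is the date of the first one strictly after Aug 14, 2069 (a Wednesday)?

Aug 26, 2069

Aug 2069 starts on a Thursday; its first Monday is the 5th, so the 4th Monday is the 26th — Aug 26, 2069.
Aug 26, 2069 is after Aug 14, 2069, so that is the next one.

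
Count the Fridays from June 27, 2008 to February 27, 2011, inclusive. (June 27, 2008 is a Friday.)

140

June 27, 2008 is a Friday; the first Friday on or after it is June 27, 2008.
From June 27, 2008 to February 27, 2011: 187 + 365 + 365 + 58 = 975 days (rest of 2008, 2009, 2010, to February 27, 2011 in 2011).
975 ÷ 7 = 139 full weeks with remainder 2, so 139 more Fridays after the first → 140.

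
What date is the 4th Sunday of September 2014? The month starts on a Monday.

September 2014 begins on a Monday, so the first Sunday is September 7 (6 days later).
The 4th Sunday is 3 weeks later: 7 + 21 = 28.

2014-09-28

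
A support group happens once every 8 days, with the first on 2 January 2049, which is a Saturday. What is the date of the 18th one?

The 18th occurrence is 17 intervals after the first: 17 × 8 = 136 days after 2 January 2049.
January has 31 days — 29 days to the end of January leaves 107.
February has 28 days (79 left).
March has 31 days (48 left).
April has 30 days (18 left).
18 days into May → 18 May 2049.

18 May 2049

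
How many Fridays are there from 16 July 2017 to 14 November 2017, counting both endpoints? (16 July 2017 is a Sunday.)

16 July 2017 is a Sunday; the first Friday on or after it is 21 July 2017 (5 days later).
From 21 July 2017 to 14 November 2017: 10 + 31 + 30 + 31 + 14 = 116 days (rest of July, August, September, October, November).
116 ÷ 7 = 16 full weeks with remainder 4, so 16 more Fridays after the first → 17.

17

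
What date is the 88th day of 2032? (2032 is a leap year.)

Mar 28, 2032

Jan has 31 days (88 − 31 = 57 remain).
Feb has 29 days (57 − 29 = 28 remain).
28 into Mar → Mar 28.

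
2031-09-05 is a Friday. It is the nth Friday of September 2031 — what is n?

Day 5 falls in week ⌈5/7⌉ of the month.
Days 1–7 hold the 1st Friday, 8–14 the 2nd, 15–21 the 3rd, 22–28 the 4th, 29–31 the 5th.
5 is in the range for the 1st.

1st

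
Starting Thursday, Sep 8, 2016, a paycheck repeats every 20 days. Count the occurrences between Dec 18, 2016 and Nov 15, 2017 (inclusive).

16

Occurrences land 20·i days after Sep 8, 2016 for i = 0, 1, 2, …
Dec 18, 2016 is 101 days after the start; 101 ÷ 20 = 5 remainder 1; since the remainder is 1, round up to i = 6. First occurrence in the window: #7 on Jan 6, 2017 (6×20 = 120 days in).
Nov 15, 2017 is 433 days after the start; 433 ÷ 20 = 21 remainder 13. Last occurrence in the window: #22 on Nov 2, 2017.
Occurrences #7 through #22: 16 in total.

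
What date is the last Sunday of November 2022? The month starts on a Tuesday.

2022-11-27

November 2022 begins on a Tuesday, so the first Sunday is November 6 (5 days later).
November 2022 has 30 days. Adding weeks: 6, 13, 20, 27 — the last one ≤ 30 is the 27th.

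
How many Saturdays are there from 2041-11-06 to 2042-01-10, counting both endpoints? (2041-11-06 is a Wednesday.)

9

2041-11-06 is a Wednesday; the first Saturday on or after it is 2041-11-09 (3 days later).
From 2041-11-09 to 2042-01-10: 21 + 31 + 10 = 62 days (rest of November, December, January).
62 ÷ 7 = 8 full weeks with remainder 6, so 8 more Saturdays after the first → 9.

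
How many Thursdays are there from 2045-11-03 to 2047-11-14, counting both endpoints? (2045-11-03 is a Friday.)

2045-11-03 is a Friday; the first Thursday on or after it is 2045-11-09 (6 days later).
From 2045-11-09 to 2047-11-14: 52 + 365 + 318 = 735 days (rest of 2045, 2046, to 2047-11-14 in 2047).
735 ÷ 7 = 105 full weeks with remainder 0, so 105 more Thursdays after the first → 106.

106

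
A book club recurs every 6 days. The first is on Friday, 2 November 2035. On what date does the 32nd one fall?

6 May 2036

The 32nd occurrence is 31 intervals after the first: 31 × 6 = 186 days after 2 November 2035.
November has 30 days — 28 days to the end of November leaves 158.
December has 31 days (127 left).
January has 31 days (96 left).
February has 29 days (67 left).
March has 31 days (36 left).
April has 30 days (6 left).
6 days into May → 6 May 2036.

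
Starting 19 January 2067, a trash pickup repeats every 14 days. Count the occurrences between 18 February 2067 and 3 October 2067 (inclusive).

16

Occurrences land 14·i days after 19 January 2067 for i = 0, 1, 2, …
18 February 2067 is 30 days after the start; 30 ÷ 14 = 2 remainder 2; since the remainder is 2, round up to i = 3. First occurrence in the window: #4 on 2 March 2067 (3×14 = 42 days in).
3 October 2067 is 257 days after the start; 257 ÷ 14 = 18 remainder 5. Last occurrence in the window: #19 on 28 September 2067.
Occurrences #4 through #19: 16 in total.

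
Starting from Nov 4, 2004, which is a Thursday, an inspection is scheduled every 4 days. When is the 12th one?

Dec 18, 2004

The 12th occurrence is 11 intervals after the first: 11 × 4 = 44 days after Nov 4, 2004.
Nov has 30 days — 26 days to the end of Nov leaves 18.
18 days into Dec → Dec 18, 2004.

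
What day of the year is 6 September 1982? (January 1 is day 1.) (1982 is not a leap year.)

Days in months before September: 31 + 28 + 31 + 30 + 31 + 30 + 31 + 31 = 243.
Plus 6 days into September → day 249.

249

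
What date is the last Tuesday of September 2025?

The first Tuesday of September 2025 is September 2.
September 2025 has 30 days. Adding weeks: 2, 9, 16, 23, 30 — the last one ≤ 30 is the 30th.

30 September 2025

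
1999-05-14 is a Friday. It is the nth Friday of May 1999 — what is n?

2nd

Day 14 falls in week ⌈14/7⌉ of the month.
Days 1–7 hold the 1st Friday, 8–14 the 2nd, 15–21 the 3rd, 22–28 the 4th, 29–31 the 5th.
14 is in the range for the 2nd.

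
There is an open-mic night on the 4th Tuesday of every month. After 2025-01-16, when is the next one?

2025-01-28

January 2025 starts on a Wednesday; its first Tuesday is the 7th, so the 4th Tuesday is the 28th — 2025-01-28.
2025-01-28 is after 2025-01-16, so that is the next one.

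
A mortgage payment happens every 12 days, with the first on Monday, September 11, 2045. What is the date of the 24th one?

June 14, 2046

The 24th occurrence is 23 intervals after the first: 23 × 12 = 276 days after September 11, 2045.
September has 30 days — 19 days to the end of September leaves 257.
October has 31 days (226 left).
November has 30 days (196 left).
December has 31 days (165 left).
January has 31 days (134 left).
February has 28 days (106 left).
March has 31 days (75 left).
April has 30 days (45 left).
May has 31 days (14 left).
14 days into June → June 14, 2046.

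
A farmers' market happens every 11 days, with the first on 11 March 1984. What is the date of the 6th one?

5 May 1984

The 6th occurrence is 5 intervals after the first: 5 × 11 = 55 days after 11 March 1984.
March has 31 days — 20 days to the end of March leaves 35.
April has 30 days (5 left).
5 days into May → 5 May 1984.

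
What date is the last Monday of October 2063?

October 2063 begins on a Monday, so the first Monday is October 1.
October 2063 has 31 days. Adding weeks: 1, 8, 15, 22, 29 — the last one ≤ 31 is the 29th.

October 29, 2063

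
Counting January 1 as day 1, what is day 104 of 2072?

13 April 2072

January has 31 days (104 − 31 = 73 remain).
February has 29 days (73 − 29 = 44 remain).
March has 31 days (44 − 31 = 13 remain).
13 into April → April 13.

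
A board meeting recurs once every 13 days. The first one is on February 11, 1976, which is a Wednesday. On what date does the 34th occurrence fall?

April 15, 1977

The 34th occurrence is 33 intervals after the first: 33 × 13 = 429 days after February 11, 1976.
February has 29 days — 18 days to the end of February leaves 411.
From end of February to end of 1976 is 306 days (105 left).
January has 31 days (74 left).
February has 28 days (46 left).
March has 31 days (15 left).
15 days into April → April 15, 1977.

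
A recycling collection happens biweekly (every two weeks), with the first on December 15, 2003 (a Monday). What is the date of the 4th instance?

January 26, 2004

The 4th occurrence is 3 intervals after the first: 3 × 14 = 42 days after December 15, 2003.
December has 31 days — 16 days to the end of December leaves 26.
26 days into January → January 26, 2004.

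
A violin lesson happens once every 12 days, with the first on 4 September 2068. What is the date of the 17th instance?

The 17th occurrence is 16 intervals after the first: 16 × 12 = 192 days after 4 September 2068.
September has 30 days — 26 days to the end of September leaves 166.
October has 31 days (135 left).
November has 30 days (105 left).
December has 31 days (74 left).
January has 31 days (43 left).
February has 28 days (15 left).
15 days into March → 15 March 2069.

15 March 2069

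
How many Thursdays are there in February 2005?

4

February 1, 2005 is a Tuesday; the first Thursday on or after it is February 3, 2005 (2 days later).
From February 3, 2005 to February 28, 2005 is 28 − 3 = 25 days.
25 ÷ 7 = 3 full weeks with remainder 4, so 3 more Thursdays after the first → 4.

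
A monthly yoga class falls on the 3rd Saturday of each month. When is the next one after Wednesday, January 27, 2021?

February 20, 2021

January 2021 starts on a Friday; its first Saturday is the 2nd, so the 3rd Saturday is the 16th — January 16, 2021.
That is not after January 27, 2021, so look at February 2021.
February 2021 starts on a Monday; its first Saturday is the 6th, so the 3rd Saturday is the 20th — February 20, 2021.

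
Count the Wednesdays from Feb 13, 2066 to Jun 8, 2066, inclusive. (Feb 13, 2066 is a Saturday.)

16

Feb 13, 2066 is a Saturday; the first Wednesday on or after it is Feb 17, 2066 (4 days later).
From Feb 17, 2066 to Jun 8, 2066: 11 + 31 + 30 + 31 + 8 = 111 days (rest of Feb, Mar, Apr, May, Jun).
111 ÷ 7 = 15 full weeks with remainder 6, so 15 more Wednesdays after the first → 16.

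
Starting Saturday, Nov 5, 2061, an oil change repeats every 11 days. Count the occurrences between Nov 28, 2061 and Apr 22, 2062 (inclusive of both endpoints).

13

Occurrences land 11·i days after Nov 5, 2061 for i = 0, 1, 2, …
Nov 28, 2061 is 23 days after the start; 23 ÷ 11 = 2 remainder 1; since the remainder is 1, round up to i = 3. First occurrence in the window: #4 on Dec 8, 2061 (3×11 = 33 days in).
Apr 22, 2062 is 168 days after the start; 168 ÷ 11 = 15 remainder 3. Last occurrence in the window: #16 on Apr 19, 2062.
Occurrences #4 through #16: 13 in total.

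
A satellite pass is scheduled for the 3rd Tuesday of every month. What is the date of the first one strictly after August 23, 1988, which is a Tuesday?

August 1988 starts on a Monday; its first Tuesday is the 2nd, so the 3rd Tuesday is the 16th — August 16, 1988.
That is not after August 23, 1988, so look at September 1988.
September 1988 starts on a Thursday; its first Tuesday is the 6th, so the 3rd Tuesday is the 20th — September 20, 1988.

September 20, 1988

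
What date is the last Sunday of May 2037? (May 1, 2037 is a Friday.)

May 31, 2037

May 2037 begins on a Friday, so the first Sunday is May 3 (2 days later).
May 2037 has 31 days. Adding weeks: 3, 10, 17, 24, 31 — the last one ≤ 31 is the 31st.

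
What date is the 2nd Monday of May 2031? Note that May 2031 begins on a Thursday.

May 2031 begins on a Thursday, so the first Monday is May 5 (4 days later).
The 2nd Monday is 1 weeks later: 5 + 7 = 12.

May 12, 2031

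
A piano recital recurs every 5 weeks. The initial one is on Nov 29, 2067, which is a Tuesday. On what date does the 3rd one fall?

Feb 7, 2068

The 3rd occurrence is 2 intervals after the first: 2 × 35 = 70 days after Nov 29, 2067.
Nov has 30 days — 1 day to the end of Nov leaves 69.
Dec has 31 days (38 left).
Jan has 31 days (7 left).
7 days into Feb → Feb 7, 2068.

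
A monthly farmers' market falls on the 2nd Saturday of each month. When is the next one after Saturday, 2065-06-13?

June 2065 starts on a Monday; its first Saturday is the 6th, so the 2nd Saturday is the 13th — 2065-06-13.
That is not after 2065-06-13, so look at July 2065.
July 2065 starts on a Wednesday; its first Saturday is the 4th, so the 2nd Saturday is the 11th — 2065-07-11.

2065-07-11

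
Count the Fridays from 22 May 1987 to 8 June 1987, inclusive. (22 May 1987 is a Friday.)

22 May 1987 is a Friday; the first Friday on or after it is 22 May 1987.
From 22 May 1987 to 8 June 1987: 9 + 8 = 17 days (rest of May, June).
17 ÷ 7 = 2 full weeks with remainder 3, so 2 more Fridays after the first → 3.

3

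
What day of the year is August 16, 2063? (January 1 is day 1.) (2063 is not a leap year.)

228

Days in months before August: 31 + 28 + 31 + 30 + 31 + 30 + 31 = 212.
Plus 16 days into August → day 228.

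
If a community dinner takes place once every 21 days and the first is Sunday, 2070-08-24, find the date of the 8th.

The 8th occurrence is 7 intervals after the first: 7 × 21 = 147 days after 2070-08-24.
August has 31 days — 7 days to the end of August leaves 140.
September has 30 days (110 left).
October has 31 days (79 left).
November has 30 days (49 left).
December has 31 days (18 left).
18 days into January → 2071-01-18.

2071-01-18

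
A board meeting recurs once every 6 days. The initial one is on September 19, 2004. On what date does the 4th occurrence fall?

The 4th occurrence is 3 intervals after the first: 3 × 6 = 18 days after September 19, 2004.
September has 30 days — 11 days to the end of September leaves 7.
7 days into October → October 7, 2004.

October 7, 2004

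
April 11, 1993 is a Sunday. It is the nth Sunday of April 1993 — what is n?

Day 11 falls in week ⌈11/7⌉ of the month.
Days 1–7 hold the 1st Sunday, 8–14 the 2nd, 15–21 the 3rd, 22–28 the 4th, 29–31 the 5th.
11 is in the range for the 2nd.

2nd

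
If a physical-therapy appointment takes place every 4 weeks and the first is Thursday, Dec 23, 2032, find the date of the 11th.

The 11th occurrence is 10 intervals after the first: 10 × 28 = 280 days after Dec 23, 2032.
Dec has 31 days — 8 days to the end of Dec leaves 272.
Jan has 31 days (241 left).
Feb has 28 days (213 left).
Mar has 31 days (182 left).
Apr has 30 days (152 left).
May has 31 days (121 left).
Jun has 30 days (91 left).
Jul has 31 days (60 left).
Aug has 31 days (29 left).
29 days into Sep → Sep 29, 2033.

Sep 29, 2033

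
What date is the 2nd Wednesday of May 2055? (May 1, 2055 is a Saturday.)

12 May 2055

May 2055 begins on a Saturday, so the first Wednesday is May 5 (4 days later).
The 2nd Wednesday is 1 weeks later: 5 + 7 = 12.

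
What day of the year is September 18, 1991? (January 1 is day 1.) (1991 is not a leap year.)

261

Days in months before September: 31 + 28 + 31 + 30 + 31 + 30 + 31 + 31 = 243.
Plus 18 days into September → day 261.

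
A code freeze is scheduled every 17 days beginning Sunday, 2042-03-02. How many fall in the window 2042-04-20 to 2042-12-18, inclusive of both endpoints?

Occurrences land 17·i days after 2042-03-02 for i = 0, 1, 2, …
2042-04-20 is 49 days after the start; 49 ÷ 17 = 2 remainder 15; since the remainder is 15, round up to i = 3. First occurrence in the window: #4 on 2042-04-22 (3×17 = 51 days in).
2042-12-18 is 291 days after the start; 291 ÷ 17 = 17 remainder 2. Last occurrence in the window: #18 on 2042-12-16.
Occurrences #4 through #18: 15 in total.

15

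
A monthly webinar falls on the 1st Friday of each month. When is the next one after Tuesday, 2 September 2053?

September 2053 starts on a Monday, so its 1st Friday is 5 September 2053 (4 days in).
5 September 2053 is after 2 September 2053, so that is the next one.

5 September 2053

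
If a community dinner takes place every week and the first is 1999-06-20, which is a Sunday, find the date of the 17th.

The 17th occurrence is 16 intervals after the first: 16 × 7 = 112 days after 1999-06-20.
June has 30 days — 10 days to the end of June leaves 102.
July has 31 days (71 left).
August has 31 days (40 left).
September has 30 days (10 left).
10 days into October → 1999-10-10.

1999-10-10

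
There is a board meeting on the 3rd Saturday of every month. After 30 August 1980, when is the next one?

August 1980 starts on a Friday; its first Saturday is the 2nd, so the 3rd Saturday is the 16th — 16 August 1980.
That is not after 30 August 1980, so look at September 1980.
September 1980 starts on a Monday; its first Saturday is the 6th, so the 3rd Saturday is the 20th — 20 September 1980.

20 September 1980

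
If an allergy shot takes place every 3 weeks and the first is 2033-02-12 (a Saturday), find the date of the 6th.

2033-05-28

The 6th occurrence is 5 intervals after the first: 5 × 21 = 105 days after 2033-02-12.
February has 28 days — 16 days to the end of February leaves 89.
March has 31 days (58 left).
April has 30 days (28 left).
28 days into May → 2033-05-28.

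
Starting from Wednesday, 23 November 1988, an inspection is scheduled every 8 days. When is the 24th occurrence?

26 May 1989

The 24th occurrence is 23 intervals after the first: 23 × 8 = 184 days after 23 November 1988.
November has 30 days — 7 days to the end of November leaves 177.
December has 31 days (146 left).
January has 31 days (115 left).
February has 28 days (87 left).
March has 31 days (56 left).
April has 30 days (26 left).
26 days into May → 26 May 1989.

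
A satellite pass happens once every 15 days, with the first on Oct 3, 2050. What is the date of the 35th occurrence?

The 35th occurrence is 34 intervals after the first: 34 × 15 = 510 days after Oct 3, 2050.
Oct has 31 days — 28 days to the end of Oct leaves 482.
From end of Oct to end of 2050 is 61 days (421 left).
2051 has 365 days (56 left).
Jan has 31 days (25 left).
25 days into Feb → Feb 25, 2052.

Feb 25, 2052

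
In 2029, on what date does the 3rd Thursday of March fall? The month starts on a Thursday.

March 2029 begins on a Thursday, so the first Thursday is March 1.
The 3rd Thursday is 2 weeks later: 1 + 14 = 15.

2029-03-15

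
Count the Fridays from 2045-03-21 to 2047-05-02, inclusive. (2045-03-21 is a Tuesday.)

2045-03-21 is a Tuesday; the first Friday on or after it is 2045-03-24 (3 days later).
From 2045-03-24 to 2047-05-02: 282 + 365 + 122 = 769 days (rest of 2045, 2046, to 2047-05-02 in 2047).
769 ÷ 7 = 109 full weeks with remainder 6, so 109 more Fridays after the first → 110.

110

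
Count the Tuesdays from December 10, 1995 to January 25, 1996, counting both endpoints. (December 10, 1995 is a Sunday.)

December 10, 1995 is a Sunday; the first Tuesday on or after it is December 12, 1995 (2 days later).
From December 12, 1995 to January 25, 1996: 19 + 25 = 44 days (rest of December, January).
44 ÷ 7 = 6 full weeks with remainder 2, so 6 more Tuesdays after the first → 7.

7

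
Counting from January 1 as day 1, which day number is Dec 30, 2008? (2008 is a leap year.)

365

Days in months before Dec: 31 + 29 + 31 + 30 + 31 + 30 + 31 + 31 + 30 + 31 + 30 = 335.
Plus 30 days into Dec → day 365.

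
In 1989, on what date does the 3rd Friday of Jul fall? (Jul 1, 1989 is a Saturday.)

Jul 1989 begins on a Saturday, so the first Friday is Jul 7 (6 days later).
The 3rd Friday is 2 weeks later: 7 + 14 = 21.

Jul 21, 1989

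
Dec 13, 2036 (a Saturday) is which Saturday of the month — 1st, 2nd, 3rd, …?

2nd

Day 13 falls in week ⌈13/7⌉ of the month.
Days 1–7 hold the 1st Saturday, 8–14 the 2nd, 15–21 the 3rd, 22–28 the 4th, 29–31 the 5th.
13 is in the range for the 2nd.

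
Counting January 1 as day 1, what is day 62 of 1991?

March 3, 1991

January has 31 days (62 − 31 = 31 remain).
February has 28 days (31 − 28 = 3 remain).
3 into March → March 3.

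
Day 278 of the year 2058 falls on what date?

October 5, 2058

January has 31 days (278 − 31 = 247 remain).
February has 28 days (247 − 28 = 219 remain).
March has 31 days (219 − 31 = 188 remain).
April has 30 days (188 − 30 = 158 remain).
May has 31 days (158 − 31 = 127 remain).
June has 30 days (127 − 30 = 97 remain).
July has 31 days (97 − 31 = 66 remain).
August has 31 days (66 − 31 = 35 remain).
September has 30 days (35 − 30 = 5 remain).
5 into October → October 5.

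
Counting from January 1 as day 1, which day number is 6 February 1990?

37

Days in months before February: 31 = 31.
Plus 6 days into February → day 37.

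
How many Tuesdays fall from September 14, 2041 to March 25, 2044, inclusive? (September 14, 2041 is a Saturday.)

132

September 14, 2041 is a Saturday; the first Tuesday on or after it is September 17, 2041 (3 days later).
From September 17, 2041 to March 25, 2044: 105 + 365 + 365 + 85 = 920 days (rest of 2041, 2042, 2043, to March 25, 2044 in 2044).
920 ÷ 7 = 131 full weeks with remainder 3, so 131 more Tuesdays after the first → 132.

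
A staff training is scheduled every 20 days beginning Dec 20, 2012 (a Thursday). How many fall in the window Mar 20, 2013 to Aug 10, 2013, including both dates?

7

Occurrences land 20·i days after Dec 20, 2012 for i = 0, 1, 2, …
Mar 20, 2013 is 90 days after the start; 90 ÷ 20 = 4 remainder 10; since the remainder is 10, round up to i = 5. First occurrence in the window: #6 on Mar 30, 2013 (5×20 = 100 days in).
Aug 10, 2013 is 233 days after the start; 233 ÷ 20 = 11 remainder 13. Last occurrence in the window: #12 on Jul 28, 2013.
Occurrences #6 through #12: 7 in total.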